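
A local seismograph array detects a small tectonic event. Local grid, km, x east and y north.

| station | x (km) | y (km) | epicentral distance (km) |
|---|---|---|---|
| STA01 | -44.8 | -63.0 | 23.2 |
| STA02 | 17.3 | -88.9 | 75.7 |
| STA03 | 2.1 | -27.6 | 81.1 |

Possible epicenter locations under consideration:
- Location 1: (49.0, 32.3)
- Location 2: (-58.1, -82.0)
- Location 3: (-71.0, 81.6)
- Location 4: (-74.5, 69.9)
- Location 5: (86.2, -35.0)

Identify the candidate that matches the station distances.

Location 2

For each candidate, compare |candidate − station| to the reported distance:
Location 1: residuals STA01 110.5, STA02 49.6, STA03 5.0 → max 110.5 km
Location 2: residuals STA01 0.0, STA02 0.0, STA03 0.0 → max 0.0 km
Location 3: residuals STA01 123.8, STA02 116.3, STA03 50.3 → max 123.8 km
Location 4: residuals STA01 113.0, STA02 107.7, STA03 42.9 → max 113.0 km
Location 5: residuals STA01 110.8, STA02 11.8, STA03 3.3 → max 110.8 km
Only Location 2 has all residuals ≈ 0.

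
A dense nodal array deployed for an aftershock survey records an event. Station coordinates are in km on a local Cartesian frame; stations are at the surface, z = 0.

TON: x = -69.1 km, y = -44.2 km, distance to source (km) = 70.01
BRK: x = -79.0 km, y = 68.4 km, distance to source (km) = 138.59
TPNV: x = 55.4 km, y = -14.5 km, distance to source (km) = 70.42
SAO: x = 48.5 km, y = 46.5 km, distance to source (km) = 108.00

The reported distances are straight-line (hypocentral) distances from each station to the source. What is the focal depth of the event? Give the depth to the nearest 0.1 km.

Each station gives a sphere (x−x_i)² + (y−y_i)² + z² = d_i² (stations at z=0).
Subtracting the TON sphere from BRK and TPNV: z² cancels, leaving linear equations in x and y:
-19.8 x + 225.2 y = -10114.68
249.0 x + 59.4 y = -3506.62
Solving: x ≈ -3.299, y ≈ -45.204 km (keep extra digits for the depth step; rounded: -3.3, -45.2).
Then from the TON sphere: z² = 70.01² − (x + 69.1)² − (y + 44.2)² with x = -3.299, y = -45.204, so z ≈ 23.888 ≈ 23.9 km.

z ≈ 23.9 km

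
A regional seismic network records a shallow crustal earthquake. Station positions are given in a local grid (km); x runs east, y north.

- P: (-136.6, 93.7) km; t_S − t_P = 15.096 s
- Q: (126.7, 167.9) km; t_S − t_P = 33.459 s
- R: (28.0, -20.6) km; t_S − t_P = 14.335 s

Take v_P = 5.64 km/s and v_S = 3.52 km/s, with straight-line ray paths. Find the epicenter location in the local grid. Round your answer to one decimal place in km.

Distance from S−P lag: d = Δt · v_P v_S / (v_P − v_S) = Δt · (5.64·3.52)/(5.64−3.52) ≈ 9.3645·Δt.
So d_P = 141.37, d_Q = 313.33, d_R = 134.24 km.
Circle about each station: (x + 136.6)² + (y − 93.7)² = 141.37²; (x − 126.7)² + (y − 167.9)² = 313.33²; (x − 28.0)² + (y + 20.6)² = 134.24².
Subtracting pairs of circle equations eliminates x²+y² and gives linear equations (the radical axes):
526.6 x + 148.4 y = -61386.16
329.2 x − 228.6 y = -24265.79
Solving the 2×2 system: x ≈ -104.2, y ≈ -43.9 km.

(-104.2, -43.9)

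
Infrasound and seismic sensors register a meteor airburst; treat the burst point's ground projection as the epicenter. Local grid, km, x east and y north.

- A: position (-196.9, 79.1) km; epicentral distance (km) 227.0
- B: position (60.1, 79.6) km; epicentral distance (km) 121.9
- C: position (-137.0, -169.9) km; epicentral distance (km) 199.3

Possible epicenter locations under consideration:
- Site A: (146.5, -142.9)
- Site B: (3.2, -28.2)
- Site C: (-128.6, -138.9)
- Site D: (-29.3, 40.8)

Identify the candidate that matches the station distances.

For each candidate, compare |candidate − station| to the reported distance:
Site A: residuals A 181.9, B 116.8, C 85.5 → max 181.9 km
Site B: residuals A 0.1, B 0.0, C 0.0 → max 0.1 km
Site C: residuals A 1.4, B 166.8, C 167.2 → max 167.2 km
Site D: residuals A 55.1, B 24.4, C 37.3 → max 55.1 km
Only Site B has all residuals ≈ 0.

Site B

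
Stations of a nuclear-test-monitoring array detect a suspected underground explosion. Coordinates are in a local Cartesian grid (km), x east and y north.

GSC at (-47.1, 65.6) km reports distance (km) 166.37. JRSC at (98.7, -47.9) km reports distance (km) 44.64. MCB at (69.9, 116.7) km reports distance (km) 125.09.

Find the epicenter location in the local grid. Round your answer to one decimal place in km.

104.2 km east, -3.6 km north

Circle about each station: (x + 47.1)² + (y − 65.6)² = 166.37²; (x − 98.7)² + (y + 47.9)² = 44.64²; (x − 69.9)² + (y − 116.7)² = 125.09².
Subtracting the GSC equation from the JRSC and MCB equations removes the quadratic terms:
291.6 x − 227.0 y = 31200.58
234.0 x + 102.2 y = 24014.60
Solving the 2×2 system: x ≈ 104.2, y ≈ -3.6 km.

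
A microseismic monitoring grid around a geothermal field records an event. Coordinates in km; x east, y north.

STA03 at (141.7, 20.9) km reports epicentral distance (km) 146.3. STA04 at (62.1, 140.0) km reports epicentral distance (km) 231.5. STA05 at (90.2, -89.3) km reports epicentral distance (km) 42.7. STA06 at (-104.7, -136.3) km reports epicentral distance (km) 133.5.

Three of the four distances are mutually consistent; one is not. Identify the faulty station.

Solve using three stations at a time. Using STA03, STA04, STA05 (subtract circle equations pairwise → linear system) gives (x, y) ≈ (47.5, -91.0).
Distances from that point to each station vs reported:
  STA03: calculated 146.3 vs reported 146.3 → residual 0.0 km
  STA04: calculated 231.5 vs reported 231.5 → residual 0.0 km
  STA05: calculated 42.7 vs reported 42.7 → residual 0.0 km
  STA06: calculated 158.8 vs reported 133.5 → residual 25.3 km
STA03, STA04, STA05 are mutually consistent (residuals ≈ 0); STA06 is off by 25.3 km.

STA06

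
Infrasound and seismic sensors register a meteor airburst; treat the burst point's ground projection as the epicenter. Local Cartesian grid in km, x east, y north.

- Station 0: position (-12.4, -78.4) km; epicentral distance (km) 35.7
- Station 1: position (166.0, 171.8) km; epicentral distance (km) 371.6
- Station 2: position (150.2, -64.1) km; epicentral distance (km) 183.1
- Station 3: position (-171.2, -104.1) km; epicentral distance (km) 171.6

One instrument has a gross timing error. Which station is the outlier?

Solve using three stations at a time. Using Station 1, Station 2, Station 3 (subtract circle equations pairwise → linear system) gives (x, y) ≈ (-7.8, -156.7).
Distances from that point to each station vs reported:
  Station 0: calculated 78.4 vs reported 35.7 → residual 42.7 km
  Station 1: calculated 371.6 vs reported 371.6 → residual 0.0 km
  Station 2: calculated 183.1 vs reported 183.1 → residual 0.0 km
  Station 3: calculated 171.6 vs reported 171.6 → residual 0.0 km
Station 1, Station 2, Station 3 are mutually consistent (residuals ≈ 0); Station 0 is off by 42.7 km.

Station 0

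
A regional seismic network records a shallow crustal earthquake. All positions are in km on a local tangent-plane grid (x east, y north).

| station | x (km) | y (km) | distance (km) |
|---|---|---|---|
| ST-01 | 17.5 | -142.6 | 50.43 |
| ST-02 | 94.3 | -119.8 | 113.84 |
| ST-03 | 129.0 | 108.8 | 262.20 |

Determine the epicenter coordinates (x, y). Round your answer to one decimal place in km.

Circle about each station: (x − 17.5)² + (y + 142.6)² = 50.43²; (x − 94.3)² + (y + 119.8)² = 113.84²; (x − 129.0)² + (y − 108.8)² = 262.20².
Subtracting the ST-01 equation from the ST-02 and ST-03 equations removes the quadratic terms:
153.6 x + 45.6 y = -7812.84
223.0 x + 502.8 y = -58368.23
Solving the 2×2 system: x ≈ -18.9, y ≈ -107.7 km.

x ≈ -18.9 km, y ≈ -107.7 km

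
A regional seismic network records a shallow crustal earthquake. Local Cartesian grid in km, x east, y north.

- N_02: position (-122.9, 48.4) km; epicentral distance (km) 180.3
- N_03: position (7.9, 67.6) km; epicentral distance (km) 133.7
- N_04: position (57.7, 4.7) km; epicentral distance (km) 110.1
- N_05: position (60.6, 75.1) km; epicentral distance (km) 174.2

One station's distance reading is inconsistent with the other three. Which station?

N_03

Solve using three stations at a time. Using N_02, N_04, N_05 (subtract circle equations pairwise → linear system) gives (x, y) ≈ (-3.6, -86.9).
Distances from that point to each station vs reported:
  N_02: calculated 180.4 vs reported 180.3 → residual 0.1 km
  N_03: calculated 155.0 vs reported 133.7 → residual 21.3 km
  N_04: calculated 110.3 vs reported 110.1 → residual 0.2 km
  N_05: calculated 174.3 vs reported 174.2 → residual 0.1 km
N_02, N_04, N_05 are mutually consistent (residuals ≈ 0); N_03 is off by 21.3 km.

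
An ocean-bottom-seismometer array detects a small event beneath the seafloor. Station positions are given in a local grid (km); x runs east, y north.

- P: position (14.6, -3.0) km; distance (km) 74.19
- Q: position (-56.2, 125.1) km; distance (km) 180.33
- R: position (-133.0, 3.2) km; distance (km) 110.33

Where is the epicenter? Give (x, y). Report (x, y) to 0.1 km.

Circle about each station: (x − 14.6)² + (y + 3.0)² = 74.19²; (x + 56.2)² + (y − 125.1)² = 180.33²; (x + 133.0)² + (y − 3.2)² = 110.33².
Subtracting pairs of circle equations eliminates x²+y² and gives linear equations (the radical axes):
-141.6 x + 256.2 y = -8428.46
-295.2 x + 12.4 y = 10808.53
Solving the 2×2 system: x ≈ -38.9, y ≈ -54.4 km.

x ≈ -38.9 km, y ≈ -54.4 km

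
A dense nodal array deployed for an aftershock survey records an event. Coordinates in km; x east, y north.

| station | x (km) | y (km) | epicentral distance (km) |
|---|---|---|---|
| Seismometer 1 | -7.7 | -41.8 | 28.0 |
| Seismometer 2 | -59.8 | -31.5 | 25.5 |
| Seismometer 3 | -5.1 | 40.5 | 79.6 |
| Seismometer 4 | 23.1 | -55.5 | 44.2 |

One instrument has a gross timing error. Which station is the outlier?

Seismometer 4

Solve using three stations at a time. Using Seismometer 1, Seismometer 2, Seismometer 3 (subtract circle equations pairwise → linear system) gives (x, y) ≈ (-34.4, -33.5).
Distances from that point to each station vs reported:
  Seismometer 1: calculated 28.0 vs reported 28.0 → residual 0.0 km
  Seismometer 2: calculated 25.5 vs reported 25.5 → residual 0.0 km
  Seismometer 3: calculated 79.6 vs reported 79.6 → residual 0.0 km
  Seismometer 4: calculated 61.6 vs reported 44.2 → residual 17.4 km
Seismometer 1, Seismometer 2, Seismometer 3 are mutually consistent (residuals ≈ 0); Seismometer 4 is off by 17.4 km.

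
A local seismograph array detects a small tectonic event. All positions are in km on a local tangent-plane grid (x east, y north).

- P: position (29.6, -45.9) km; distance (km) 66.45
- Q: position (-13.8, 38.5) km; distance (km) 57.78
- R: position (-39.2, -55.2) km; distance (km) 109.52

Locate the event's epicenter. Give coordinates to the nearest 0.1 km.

Circle about each station: (x − 29.6)² + (y + 45.9)² = 66.45²; (x + 13.8)² + (y − 38.5)² = 57.78²; (x + 39.2)² + (y + 55.2)² = 109.52².
Subtracting the P equation from the Q and R equations removes the quadratic terms:
-86.8 x + 168.8 y = -233.21
-137.6 x − 18.6 y = -5978.32
Solving the 2×2 system: x ≈ 40.8, y ≈ 19.6 km.
Check against P (with the unrounded x, y): √((x − 29.6)²+(y + 45.9)²) = 66.45 ≈ 66.45 km. ✓

(40.8, 19.6)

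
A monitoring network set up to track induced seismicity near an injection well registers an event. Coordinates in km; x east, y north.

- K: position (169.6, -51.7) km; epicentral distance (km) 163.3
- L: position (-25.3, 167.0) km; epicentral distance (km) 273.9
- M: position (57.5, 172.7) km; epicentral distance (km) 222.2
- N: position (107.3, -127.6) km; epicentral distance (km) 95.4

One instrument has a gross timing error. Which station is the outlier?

Solve using three stations at a time. Using K, L, N (subtract circle equations pairwise → linear system) gives (x, y) ≈ (14.9, -103.9).
Distances from that point to each station vs reported:
  K: calculated 163.3 vs reported 163.3 → residual 0.0 km
  L: calculated 273.9 vs reported 273.9 → residual 0.0 km
  M: calculated 279.9 vs reported 222.2 → residual 57.7 km
  N: calculated 95.4 vs reported 95.4 → residual 0.0 km
K, L, N are mutually consistent (residuals ≈ 0); M is off by 57.7 km.

M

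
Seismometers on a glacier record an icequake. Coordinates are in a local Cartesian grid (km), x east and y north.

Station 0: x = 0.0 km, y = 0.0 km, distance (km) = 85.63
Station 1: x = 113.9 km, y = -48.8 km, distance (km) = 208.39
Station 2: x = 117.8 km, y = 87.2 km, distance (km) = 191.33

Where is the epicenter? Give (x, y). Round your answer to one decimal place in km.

Circle about each station: x² + y² = 85.63²; (x − 113.9)² + (y + 48.8)² = 208.39²; (x − 117.8)² + (y − 87.2)² = 191.33².
Subtracting the Station 0 equation from the Station 1 and Station 2 equations removes the quadratic terms:
227.8 x − 97.6 y = -20739.25
235.6 x + 174.4 y = -7793.99
Solving the 2×2 system: x ≈ -69.8, y ≈ 49.6 km.
Check against Station 0 (with the unrounded x, y): √(x²+y²) = 85.62 ≈ 85.63 km. ✓

-69.8 km east, 49.6 km north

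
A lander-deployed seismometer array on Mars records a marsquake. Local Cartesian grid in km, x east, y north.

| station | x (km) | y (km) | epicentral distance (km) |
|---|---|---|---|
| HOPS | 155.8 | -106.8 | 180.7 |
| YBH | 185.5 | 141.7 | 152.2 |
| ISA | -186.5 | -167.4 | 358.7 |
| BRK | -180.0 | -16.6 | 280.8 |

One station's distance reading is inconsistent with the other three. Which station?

YBH

Solve using three stations at a time. Using HOPS, ISA, BRK (subtract circle equations pairwise → linear system) gives (x, y) ≈ (89.8, 61.4).
Distances from that point to each station vs reported:
  HOPS: calculated 180.7 vs reported 180.7 → residual 0.0 km
  YBH: calculated 125.0 vs reported 152.2 → residual 27.2 km
  ISA: calculated 358.7 vs reported 358.7 → residual 0.0 km
  BRK: calculated 280.8 vs reported 280.8 → residual 0.0 km
HOPS, ISA, BRK are mutually consistent (residuals ≈ 0); YBH is off by 27.2 km.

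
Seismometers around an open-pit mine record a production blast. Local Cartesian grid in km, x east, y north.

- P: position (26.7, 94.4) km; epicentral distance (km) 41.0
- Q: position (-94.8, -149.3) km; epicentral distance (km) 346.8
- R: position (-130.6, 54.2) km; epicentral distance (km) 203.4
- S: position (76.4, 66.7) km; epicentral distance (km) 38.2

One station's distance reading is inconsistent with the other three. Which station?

Solve using three stations at a time. Using P, R, S (subtract circle equations pairwise → linear system) gives (x, y) ≈ (66.7, 103.7).
Distances from that point to each station vs reported:
  P: calculated 41.1 vs reported 41.0 → residual 0.1 km
  Q: calculated 300.2 vs reported 346.8 → residual 46.6 km
  R: calculated 203.4 vs reported 203.4 → residual 0.0 km
  S: calculated 38.3 vs reported 38.2 → residual 0.1 km
P, R, S are mutually consistent (residuals ≈ 0); Q is off by 46.6 km.

Q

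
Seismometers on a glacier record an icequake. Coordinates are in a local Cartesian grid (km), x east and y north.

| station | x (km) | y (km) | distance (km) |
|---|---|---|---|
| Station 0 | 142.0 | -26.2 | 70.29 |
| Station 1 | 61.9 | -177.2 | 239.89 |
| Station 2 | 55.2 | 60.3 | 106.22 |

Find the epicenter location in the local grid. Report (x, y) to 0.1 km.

(159.8, 41.8)

Circle about each station: (x − 142.0)² + (y + 26.2)² = 70.29²; (x − 61.9)² + (y + 177.2)² = 239.89²; (x − 55.2)² + (y − 60.3)² = 106.22².
Subtracting the Station 0 equation from the Station 1 and Station 2 equations removes the quadratic terms:
-160.2 x − 302.0 y = -38225.52
-173.6 x + 173.0 y = -20509.31
Solving the 2×2 system: x ≈ 159.8, y ≈ 41.8 km.
Check against Station 0 (with the unrounded x, y): √((x − 142.0)²+(y + 26.2)²) = 70.30 ≈ 70.29 km. ✓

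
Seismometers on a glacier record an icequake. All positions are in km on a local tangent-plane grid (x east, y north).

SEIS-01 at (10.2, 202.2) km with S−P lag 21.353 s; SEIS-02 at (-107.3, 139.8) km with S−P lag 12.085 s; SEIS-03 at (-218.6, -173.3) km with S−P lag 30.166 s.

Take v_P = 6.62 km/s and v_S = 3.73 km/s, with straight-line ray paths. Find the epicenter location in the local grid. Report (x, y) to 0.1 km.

Distance from S−P lag: d = Δt · v_P v_S / (v_P − v_S) = Δt · (6.62·3.73)/(6.62−3.73) ≈ 8.5442·Δt.
So d_SEIS-01 = 182.44, d_SEIS-02 = 103.26, d_SEIS-03 = 257.74 km.
Circle about each station: (x − 10.2)² + (y − 202.2)² = 182.44²; (x + 107.3)² + (y − 139.8)² = 103.26²; (x + 218.6)² + (y + 173.3)² = 257.74².
Subtracting the SEIS-01 equation from the SEIS-02 and SEIS-03 equations removes the quadratic terms:
-235.0 x − 124.8 y = 12690.18
-457.6 x − 751.0 y = 3684.42
Solving the 2×2 system: x ≈ -76.0, y ≈ 41.4 km.
Check against SEIS-01 (with the unrounded x, y): √((x − 10.2)²+(y − 202.2)²) = 182.45 ≈ 182.44 km. ✓

(-76.0, 41.4)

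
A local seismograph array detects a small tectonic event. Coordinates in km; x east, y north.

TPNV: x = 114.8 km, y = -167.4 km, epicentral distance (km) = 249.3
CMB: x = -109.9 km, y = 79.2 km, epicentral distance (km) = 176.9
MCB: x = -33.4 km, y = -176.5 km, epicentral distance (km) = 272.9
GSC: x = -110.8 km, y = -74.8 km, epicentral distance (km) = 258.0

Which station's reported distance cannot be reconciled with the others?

GSC

Solve using three stations at a time. Using TPNV, CMB, MCB (subtract circle equations pairwise → linear system) gives (x, y) ≈ (67.0, 77.3).
Distances from that point to each station vs reported:
  TPNV: calculated 249.3 vs reported 249.3 → residual 0.0 km
  CMB: calculated 176.9 vs reported 176.9 → residual 0.0 km
  MCB: calculated 272.9 vs reported 272.9 → residual 0.0 km
  GSC: calculated 233.9 vs reported 258.0 → residual 24.1 km
TPNV, CMB, MCB are mutually consistent (residuals ≈ 0); GSC is off by 24.1 km.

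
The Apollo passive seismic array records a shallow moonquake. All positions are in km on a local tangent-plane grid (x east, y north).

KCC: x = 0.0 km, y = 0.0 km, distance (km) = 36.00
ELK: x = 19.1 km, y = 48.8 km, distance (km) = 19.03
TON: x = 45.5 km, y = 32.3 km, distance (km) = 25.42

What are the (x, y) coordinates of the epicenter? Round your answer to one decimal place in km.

x ≈ 20.2 km, y ≈ 29.8 km

Circle about each station: x² + y² = 36.00²; (x − 19.1)² + (y − 48.8)² = 19.03²; (x − 45.5)² + (y − 32.3)² = 25.42².
Subtracting the KCC equation from the ELK and TON equations removes the quadratic terms:
38.2 x + 97.6 y = 3680.11
91.0 x + 64.6 y = 3763.36
Solving the 2×2 system: x ≈ 20.2, y ≈ 29.8 km.
Check against KCC (with the unrounded x, y): √(x²+y²) = 36.00 ≈ 36.00 km. ✓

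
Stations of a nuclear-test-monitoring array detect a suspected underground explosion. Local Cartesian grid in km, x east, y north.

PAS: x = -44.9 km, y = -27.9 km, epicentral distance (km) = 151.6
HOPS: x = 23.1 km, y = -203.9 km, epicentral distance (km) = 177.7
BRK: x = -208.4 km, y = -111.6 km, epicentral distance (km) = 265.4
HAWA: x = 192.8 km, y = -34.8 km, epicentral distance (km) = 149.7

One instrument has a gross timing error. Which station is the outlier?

Solve using three stations at a time. Using HOPS, BRK, HAWA (subtract circle equations pairwise → linear system) gives (x, y) ≈ (43.3, -27.3).
Distances from that point to each station vs reported:
  PAS: calculated 88.2 vs reported 151.6 → residual 63.4 km
  HOPS: calculated 177.7 vs reported 177.7 → residual 0.0 km
  BRK: calculated 265.4 vs reported 265.4 → residual 0.0 km
  HAWA: calculated 149.7 vs reported 149.7 → residual 0.0 km
HOPS, BRK, HAWA are mutually consistent (residuals ≈ 0); PAS is off by 63.4 km.

PAS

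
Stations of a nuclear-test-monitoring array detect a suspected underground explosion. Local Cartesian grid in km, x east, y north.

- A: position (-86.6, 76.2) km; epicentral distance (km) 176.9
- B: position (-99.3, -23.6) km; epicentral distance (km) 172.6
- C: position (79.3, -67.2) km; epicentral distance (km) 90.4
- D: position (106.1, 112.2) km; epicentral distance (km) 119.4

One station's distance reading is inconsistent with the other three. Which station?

Solve using three stations at a time. Using A, B, D (subtract circle equations pairwise → linear system) gives (x, y) ≈ (72.0, -2.2).
Distances from that point to each station vs reported:
  A: calculated 176.9 vs reported 176.9 → residual 0.0 km
  B: calculated 172.6 vs reported 172.6 → residual 0.0 km
  C: calculated 65.4 vs reported 90.4 → residual 25.0 km
  D: calculated 119.4 vs reported 119.4 → residual 0.0 km
A, B, D are mutually consistent (residuals ≈ 0); C is off by 25.0 km.

C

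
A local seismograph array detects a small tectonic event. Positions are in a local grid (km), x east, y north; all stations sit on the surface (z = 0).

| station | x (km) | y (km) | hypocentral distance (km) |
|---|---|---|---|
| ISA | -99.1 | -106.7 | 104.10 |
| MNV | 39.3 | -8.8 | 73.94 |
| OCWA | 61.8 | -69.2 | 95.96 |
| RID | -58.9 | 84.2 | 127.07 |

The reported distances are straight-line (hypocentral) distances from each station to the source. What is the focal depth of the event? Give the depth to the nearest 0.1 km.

Each station gives a sphere (x−x_i)² + (y−y_i)² + z² = d_i² (stations at z=0).
Subtracting the ISA sphere from MNV and OCWA: z² cancels, leaving linear equations in x and y:
276.8 x + 195.8 y = -14214.08
321.8 x + 75.0 y = -10969.33
Solving: x ≈ -25.604, y ≈ -36.399 km (keep extra digits for the depth step; rounded: -25.6, -36.4).
Then from the ISA sphere: z² = 104.10² − (x + 99.1)² − (y + 106.7)² with x = -25.604, y = -36.399, so z ≈ 22.202 ≈ 22.2 km.
Check against RID (with the unrounded solution): distance 127.06 ≈ 127.07 km. ✓

depth ≈ 22.2 km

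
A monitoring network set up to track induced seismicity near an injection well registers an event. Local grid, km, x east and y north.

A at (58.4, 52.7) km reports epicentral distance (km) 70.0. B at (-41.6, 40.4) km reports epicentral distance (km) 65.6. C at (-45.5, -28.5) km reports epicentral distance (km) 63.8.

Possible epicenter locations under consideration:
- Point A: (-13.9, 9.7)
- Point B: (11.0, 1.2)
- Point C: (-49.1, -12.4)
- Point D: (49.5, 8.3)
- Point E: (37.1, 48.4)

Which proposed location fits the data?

Point B

For each candidate, compare |candidate − station| to the reported distance:
Point A: residuals A 14.1, B 24.3, C 14.2 → max 24.3 km
Point B: residuals A 0.0, B 0.0, C 0.0 → max 0.0 km
Point C: residuals A 55.7, B 12.3, C 47.3 → max 55.7 km
Point D: residuals A 24.7, B 31.0, C 38.1 → max 38.1 km
Point E: residuals A 48.3, B 13.5, C 49.1 → max 49.1 km
Only Point B has all residuals ≈ 0.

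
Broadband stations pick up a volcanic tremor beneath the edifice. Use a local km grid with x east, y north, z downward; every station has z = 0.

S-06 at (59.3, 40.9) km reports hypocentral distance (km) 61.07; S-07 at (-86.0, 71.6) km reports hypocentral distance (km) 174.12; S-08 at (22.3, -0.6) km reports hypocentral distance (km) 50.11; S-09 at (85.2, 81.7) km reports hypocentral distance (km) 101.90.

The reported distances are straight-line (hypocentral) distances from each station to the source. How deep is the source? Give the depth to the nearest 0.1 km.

Each station gives a sphere (x−x_i)² + (y−y_i)² + z² = d_i² (stations at z=0).
Subtracting the S-06 sphere from S-07 and S-08: z² cancels, leaving linear equations in x and y:
-290.6 x + 61.4 y = -19254.97
-74.0 x − 83.0 y = -3473.12
Solving: x ≈ 63.196, y ≈ -14.499 km (keep extra digits for the depth step; rounded: 63.2, -14.5).
Then from the S-06 sphere: z² = 61.07² − (x − 59.3)² − (y − 40.9)² with x = 63.196, y = -14.499, so z ≈ 25.403 ≈ 25.4 km.

depth ≈ 25.4 km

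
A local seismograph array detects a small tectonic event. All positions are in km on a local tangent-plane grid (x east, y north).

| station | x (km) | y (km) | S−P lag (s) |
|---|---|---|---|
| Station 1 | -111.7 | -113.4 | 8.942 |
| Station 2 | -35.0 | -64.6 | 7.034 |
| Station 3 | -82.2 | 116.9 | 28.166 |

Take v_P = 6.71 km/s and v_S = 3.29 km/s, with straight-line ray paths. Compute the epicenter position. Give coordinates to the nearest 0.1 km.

x ≈ -80.4 km, y ≈ -64.9 km

Distance from S−P lag: d = Δt · v_P v_S / (v_P − v_S) = Δt · (6.71·3.29)/(6.71−3.29) ≈ 6.4549·Δt.
So d_Station 1 = 57.72, d_Station 2 = 45.40, d_Station 3 = 181.81 km.
Circle about each station: (x + 111.7)² + (y + 113.4)² = 57.72²; (x + 35.0)² + (y + 64.6)² = 45.40²; (x + 82.2)² + (y − 116.9)² = 181.81².
Subtracting the Station 1 equation from the Station 2 and Station 3 equations removes the quadratic terms:
153.4 x + 97.6 y = -18667.85
59.0 x + 460.6 y = -34637.28
Solving the 2×2 system: x ≈ -80.4, y ≈ -64.9 km.
Check against Station 1 (with the unrounded x, y): √((x + 111.7)²+(y + 113.4)²) = 57.72 ≈ 57.72 km. ✓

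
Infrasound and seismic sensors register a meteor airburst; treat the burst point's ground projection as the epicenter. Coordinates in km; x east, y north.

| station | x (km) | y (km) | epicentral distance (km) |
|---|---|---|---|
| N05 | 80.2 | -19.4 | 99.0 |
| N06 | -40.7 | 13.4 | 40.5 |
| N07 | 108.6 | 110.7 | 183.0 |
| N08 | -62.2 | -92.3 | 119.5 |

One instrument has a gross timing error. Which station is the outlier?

Solve using three stations at a time. Using N05, N06, N07 (subtract circle equations pairwise → linear system) gives (x, y) ≈ (-18.8, -20.7).
Distances from that point to each station vs reported:
  N05: calculated 99.0 vs reported 99.0 → residual 0.0 km
  N06: calculated 40.5 vs reported 40.5 → residual 0.0 km
  N07: calculated 183.0 vs reported 183.0 → residual 0.0 km
  N08: calculated 83.7 vs reported 119.5 → residual 35.8 km
N05, N06, N07 are mutually consistent (residuals ≈ 0); N08 is off by 35.8 km.

N08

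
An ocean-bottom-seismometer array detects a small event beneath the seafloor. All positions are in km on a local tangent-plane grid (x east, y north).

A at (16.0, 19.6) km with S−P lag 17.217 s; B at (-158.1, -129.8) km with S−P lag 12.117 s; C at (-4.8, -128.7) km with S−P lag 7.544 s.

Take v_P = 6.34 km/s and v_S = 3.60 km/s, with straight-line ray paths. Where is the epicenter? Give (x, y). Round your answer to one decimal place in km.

Distance from S−P lag: d = Δt · v_P v_S / (v_P − v_S) = Δt · (6.34·3.60)/(6.34−3.60) ≈ 8.3299·Δt.
So d_A = 143.42, d_B = 100.93, d_C = 62.84 km.
Circle about each station: (x − 16.0)² + (y − 19.6)² = 143.42²; (x + 158.1)² + (y + 129.8)² = 100.93²; (x + 4.8)² + (y + 128.7)² = 62.84².
Subtracting the A equation from the B and C equations removes the quadratic terms:
-348.2 x − 298.8 y = 51585.92
-41.6 x − 296.6 y = 32567.00
Solving the 2×2 system: x ≈ -61.3, y ≈ -101.2 km.
Check against A (with the unrounded x, y): √((x − 16.0)²+(y − 19.6)²) = 143.42 ≈ 143.42 km. ✓

x ≈ -61.3 km, y ≈ -101.2 km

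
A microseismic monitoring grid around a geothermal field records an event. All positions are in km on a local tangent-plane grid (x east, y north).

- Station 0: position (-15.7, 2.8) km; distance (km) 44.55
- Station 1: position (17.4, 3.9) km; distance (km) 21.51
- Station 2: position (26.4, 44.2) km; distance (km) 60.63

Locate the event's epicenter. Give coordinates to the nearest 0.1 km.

Circle about each station: (x + 15.7)² + (y − 2.8)² = 44.55²; (x − 17.4)² + (y − 3.9)² = 21.51²; (x − 26.4)² + (y − 44.2)² = 60.63².
Subtracting pairs of circle equations eliminates x²+y² and gives linear equations (the radical axes):
66.2 x + 2.2 y = 1585.66
84.2 x + 82.8 y = 704.98
Solving the 2×2 system: x ≈ 24.5, y ≈ -16.4 km.
Check against Station 0 (with the unrounded x, y): √((x + 15.7)²+(y − 2.8)²) = 44.55 ≈ 44.55 km. ✓

(24.5, -16.4)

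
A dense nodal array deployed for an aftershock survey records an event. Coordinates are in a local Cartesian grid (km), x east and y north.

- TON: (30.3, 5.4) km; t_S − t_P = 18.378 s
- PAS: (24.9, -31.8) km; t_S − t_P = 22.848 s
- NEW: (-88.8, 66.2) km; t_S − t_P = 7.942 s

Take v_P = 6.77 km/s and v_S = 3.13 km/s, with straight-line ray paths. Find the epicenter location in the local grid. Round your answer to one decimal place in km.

-45.1 km east, 81.3 km north

Distance from S−P lag: d = Δt · v_P v_S / (v_P − v_S) = Δt · (6.77·3.13)/(6.77−3.13) ≈ 5.8215·Δt.
So d_TON = 106.99, d_PAS = 133.01, d_NEW = 46.23 km.
Circle about each station: (x − 30.3)² + (y − 5.4)² = 106.99²; (x − 24.9)² + (y + 31.8)² = 133.01²; (x + 88.8)² + (y − 66.2)² = 46.23².
Subtracting pairs of circle equations eliminates x²+y² and gives linear equations (the radical axes):
-10.8 x − 74.4 y = -5560.80
-238.2 x + 121.6 y = 20630.28
Solving the 2×2 system: x ≈ -45.1, y ≈ 81.3 km.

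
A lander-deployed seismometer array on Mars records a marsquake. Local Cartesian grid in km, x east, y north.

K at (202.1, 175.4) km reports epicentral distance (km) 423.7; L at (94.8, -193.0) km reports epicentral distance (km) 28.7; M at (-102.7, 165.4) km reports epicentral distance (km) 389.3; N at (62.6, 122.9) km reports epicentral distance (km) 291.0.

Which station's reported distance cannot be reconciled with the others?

K

Solve using three stations at a time. Using L, M, N (subtract circle equations pairwise → linear system) gives (x, y) ≈ (102.7, -165.3).
Distances from that point to each station vs reported:
  K: calculated 354.9 vs reported 423.7 → residual 68.8 km
  L: calculated 28.8 vs reported 28.7 → residual 0.1 km
  M: calculated 389.3 vs reported 389.3 → residual 0.0 km
  N: calculated 291.0 vs reported 291.0 → residual 0.0 km
L, M, N are mutually consistent (residuals ≈ 0); K is off by 68.8 km.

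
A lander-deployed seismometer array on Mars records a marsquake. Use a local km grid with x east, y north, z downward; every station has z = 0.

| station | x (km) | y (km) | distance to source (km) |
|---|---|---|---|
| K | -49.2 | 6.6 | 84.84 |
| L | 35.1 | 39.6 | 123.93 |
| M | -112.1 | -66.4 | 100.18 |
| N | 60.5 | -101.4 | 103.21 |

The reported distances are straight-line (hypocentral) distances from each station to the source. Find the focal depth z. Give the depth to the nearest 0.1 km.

Each station gives a sphere (x−x_i)² + (y−y_i)² + z² = d_i² (stations at z=0).
Subtracting the K sphere from L and M: z² cancels, leaving linear equations in x and y:
168.6 x + 66.0 y = -7824.85
-125.8 x − 146.0 y = 11672.96
Solving: x ≈ -22.805, y ≈ -60.302 km (keep extra digits for the depth step; rounded: -22.8, -60.3).
Then from the K sphere: z² = 84.84² − (x + 49.2)² − (y − 6.6)² with x = -22.805, y = -60.302, so z ≈ 45.003 ≈ 45.0 km.

depth ≈ 45.0 km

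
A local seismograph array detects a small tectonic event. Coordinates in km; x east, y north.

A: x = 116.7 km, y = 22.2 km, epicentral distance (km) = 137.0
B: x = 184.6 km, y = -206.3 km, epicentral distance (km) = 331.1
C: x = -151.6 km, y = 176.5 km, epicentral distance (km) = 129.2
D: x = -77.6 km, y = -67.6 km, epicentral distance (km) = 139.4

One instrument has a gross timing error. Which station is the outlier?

C

Solve using three stations at a time. Using A, B, D (subtract circle equations pairwise → linear system) gives (x, y) ≈ (-15.7, 57.3).
Distances from that point to each station vs reported:
  A: calculated 137.0 vs reported 137.0 → residual 0.0 km
  B: calculated 331.1 vs reported 331.1 → residual 0.0 km
  C: calculated 180.7 vs reported 129.2 → residual 51.5 km
  D: calculated 139.4 vs reported 139.4 → residual 0.0 km
A, B, D are mutually consistent (residuals ≈ 0); C is off by 51.5 km.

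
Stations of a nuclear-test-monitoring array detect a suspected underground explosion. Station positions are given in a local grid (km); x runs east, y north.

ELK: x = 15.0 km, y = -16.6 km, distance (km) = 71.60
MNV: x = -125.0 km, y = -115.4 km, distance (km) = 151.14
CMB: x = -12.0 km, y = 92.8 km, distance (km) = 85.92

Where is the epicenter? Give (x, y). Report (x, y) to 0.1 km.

(-49.1, 15.3)

Circle about each station: (x − 15.0)² + (y + 16.6)² = 71.60²; (x + 125.0)² + (y + 115.4)² = 151.14²; (x + 12.0)² + (y − 92.8)² = 85.92².
Subtracting the ELK equation from the MNV and CMB equations removes the quadratic terms:
-280.0 x − 197.6 y = 10724.86
-54.0 x + 218.8 y = 5999.59
Solving the 2×2 system: x ≈ -49.1, y ≈ 15.3 km.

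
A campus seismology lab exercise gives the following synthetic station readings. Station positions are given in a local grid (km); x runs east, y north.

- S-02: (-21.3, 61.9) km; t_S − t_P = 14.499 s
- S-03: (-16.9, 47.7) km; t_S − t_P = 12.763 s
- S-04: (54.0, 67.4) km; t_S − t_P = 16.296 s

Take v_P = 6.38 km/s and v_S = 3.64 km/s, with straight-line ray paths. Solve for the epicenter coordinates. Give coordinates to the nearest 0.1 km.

-1.0 km east, -59.3 km north

Distance from S−P lag: d = Δt · v_P v_S / (v_P − v_S) = Δt · (6.38·3.64)/(6.38−3.64) ≈ 8.4756·Δt.
So d_S-02 = 122.89, d_S-03 = 108.17, d_S-04 = 138.12 km.
Circle about each station: (x + 21.3)² + (y − 61.9)² = 122.89²; (x + 16.9)² + (y − 47.7)² = 108.17²; (x − 54.0)² + (y − 67.4)² = 138.12².
Subtracting pairs of circle equations eliminates x²+y² and gives linear equations (the radical axes):
8.8 x − 28.4 y = 1676.80
150.6 x + 11.0 y = -801.72
Solving the 2×2 system: x ≈ -1.0, y ≈ -59.3 km.
Check against S-02 (with the unrounded x, y): √((x + 21.3)²+(y − 61.9)²) = 122.94 ≈ 122.89 km. ✓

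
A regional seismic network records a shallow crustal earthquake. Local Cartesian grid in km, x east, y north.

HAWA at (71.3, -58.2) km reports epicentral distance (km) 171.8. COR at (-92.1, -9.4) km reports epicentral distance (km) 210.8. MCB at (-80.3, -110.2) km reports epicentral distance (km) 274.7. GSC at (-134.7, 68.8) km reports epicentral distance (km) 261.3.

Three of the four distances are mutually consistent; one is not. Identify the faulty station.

Solve using three stations at a time. Using HAWA, COR, MCB (subtract circle equations pairwise → linear system) gives (x, y) ≈ (79.2, 113.5).
Distances from that point to each station vs reported:
  HAWA: calculated 171.8 vs reported 171.8 → residual 0.0 km
  COR: calculated 210.8 vs reported 210.8 → residual 0.0 km
  MCB: calculated 274.7 vs reported 274.7 → residual 0.0 km
  GSC: calculated 218.5 vs reported 261.3 → residual 42.8 km
HAWA, COR, MCB are mutually consistent (residuals ≈ 0); GSC is off by 42.8 km.

GSC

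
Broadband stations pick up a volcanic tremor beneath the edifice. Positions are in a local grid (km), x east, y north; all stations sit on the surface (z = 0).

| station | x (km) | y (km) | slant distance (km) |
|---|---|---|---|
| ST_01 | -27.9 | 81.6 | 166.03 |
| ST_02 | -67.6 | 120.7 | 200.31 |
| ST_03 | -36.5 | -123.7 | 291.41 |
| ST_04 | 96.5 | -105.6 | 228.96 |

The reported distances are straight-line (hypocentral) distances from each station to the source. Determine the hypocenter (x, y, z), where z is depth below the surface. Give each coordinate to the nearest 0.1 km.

Each station gives a sphere (x−x_i)² + (y−y_i)² + z² = d_i² (stations at z=0).
Subtracting the ST_01 sphere from ST_02 and ST_03: z² cancels, leaving linear equations in x and y:
-79.4 x + 78.2 y = -856.86
-17.2 x − 410.6 y = -48156.86
Solving: x ≈ 121.299, y ≈ 112.203 km (keep extra digits for the depth step; rounded: 121.3, 112.2).
Then from the ST_01 sphere: z² = 166.03² − (x + 27.9)² − (y − 81.6)² with x = 121.299, y = 112.203, so z ≈ 66.099 ≈ 66.1 km.

(121.3, 112.2, 66.1)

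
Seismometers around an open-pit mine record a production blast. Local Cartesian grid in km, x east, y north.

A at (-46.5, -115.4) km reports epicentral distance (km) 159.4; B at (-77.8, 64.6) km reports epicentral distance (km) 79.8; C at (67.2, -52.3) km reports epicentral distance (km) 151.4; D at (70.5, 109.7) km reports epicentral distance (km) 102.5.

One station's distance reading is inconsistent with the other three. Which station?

Solve using three stations at a time. Using A, B, D (subtract circle equations pairwise → linear system) gives (x, y) ≈ (-2.6, 37.8).
Distances from that point to each station vs reported:
  A: calculated 159.4 vs reported 159.4 → residual 0.0 km
  B: calculated 79.8 vs reported 79.8 → residual 0.0 km
  C: calculated 114.0 vs reported 151.4 → residual 37.4 km
  D: calculated 102.5 vs reported 102.5 → residual 0.0 km
A, B, D are mutually consistent (residuals ≈ 0); C is off by 37.4 km.

C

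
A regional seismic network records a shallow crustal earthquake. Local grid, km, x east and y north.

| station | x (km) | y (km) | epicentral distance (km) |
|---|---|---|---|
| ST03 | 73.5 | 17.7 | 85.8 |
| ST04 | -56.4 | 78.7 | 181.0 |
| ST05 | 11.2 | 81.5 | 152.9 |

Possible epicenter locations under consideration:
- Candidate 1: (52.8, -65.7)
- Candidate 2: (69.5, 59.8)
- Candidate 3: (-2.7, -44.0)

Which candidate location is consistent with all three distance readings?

Candidate 1

For each candidate, compare |candidate − station| to the reported distance:
Candidate 1: residuals ST03 0.1, ST04 0.0, ST05 0.1 → max 0.1 km
Candidate 2: residuals ST03 43.5, ST04 53.7, ST05 90.7 → max 90.7 km
Candidate 3: residuals ST03 12.2, ST04 47.1, ST05 26.6 → max 47.1 km
Only Candidate 1 has all residuals ≈ 0.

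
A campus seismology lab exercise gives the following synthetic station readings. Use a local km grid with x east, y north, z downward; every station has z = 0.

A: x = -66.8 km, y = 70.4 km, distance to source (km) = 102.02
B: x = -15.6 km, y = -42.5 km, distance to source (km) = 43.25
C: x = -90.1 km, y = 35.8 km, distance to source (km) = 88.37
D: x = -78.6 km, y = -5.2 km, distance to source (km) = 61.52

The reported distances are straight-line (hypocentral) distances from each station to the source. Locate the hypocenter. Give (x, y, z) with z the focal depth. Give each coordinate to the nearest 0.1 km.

Each station gives a sphere (x−x_i)² + (y−y_i)² + z² = d_i² (stations at z=0).
Subtracting the A sphere from B and C: z² cancels, leaving linear equations in x and y:
102.4 x − 225.8 y = 1168.73
-46.6 x − 69.2 y = 2580.07
Solving: x ≈ -28.492, y ≈ -18.097 km (keep extra digits for the depth step; rounded: -28.5, -18.1).
Then from the A sphere: z² = 102.02² − (x + 66.8)² − (y − 70.4)² with x = -28.492, y = -18.097, so z ≈ 33.300 ≈ 33.3 km.
Check against D (with the unrounded solution): distance 61.53 ≈ 61.52 km. ✓

(-28.5, -18.1, 33.3)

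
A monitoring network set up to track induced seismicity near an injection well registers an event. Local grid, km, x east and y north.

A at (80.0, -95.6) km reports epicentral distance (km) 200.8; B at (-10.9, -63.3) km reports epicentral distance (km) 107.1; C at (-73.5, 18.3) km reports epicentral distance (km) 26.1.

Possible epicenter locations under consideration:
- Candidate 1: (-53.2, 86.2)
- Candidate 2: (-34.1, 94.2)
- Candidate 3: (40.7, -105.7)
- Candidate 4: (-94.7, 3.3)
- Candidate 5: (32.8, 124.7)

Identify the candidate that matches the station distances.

Candidate 4

For each candidate, compare |candidate − station| to the reported distance:
Candidate 1: residuals A 24.6, B 48.3, C 44.8 → max 48.3 km
Candidate 2: residuals A 20.7, B 52.1, C 59.4 → max 59.4 km
Candidate 3: residuals A 160.2, B 40.3, C 142.5 → max 160.2 km
Candidate 4: residuals A 0.0, B 0.1, C 0.1 → max 0.1 km
Candidate 5: residuals A 24.5, B 85.9, C 124.3 → max 124.3 km
Only Candidate 4 has all residuals ≈ 0.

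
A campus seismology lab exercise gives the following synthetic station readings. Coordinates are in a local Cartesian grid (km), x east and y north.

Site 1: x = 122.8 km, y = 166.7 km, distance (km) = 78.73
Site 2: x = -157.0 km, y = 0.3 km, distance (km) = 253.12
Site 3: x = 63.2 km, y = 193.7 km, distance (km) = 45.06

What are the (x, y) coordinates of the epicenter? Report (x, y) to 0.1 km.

x ≈ 45.4 km, y ≈ 152.3 km

Circle about each station: (x − 122.8)² + (y − 166.7)² = 78.73²; (x + 157.0)² + (y − 0.3)² = 253.12²; (x − 63.2)² + (y − 193.7)² = 45.06².
Subtracting pairs of circle equations eliminates x²+y² and gives linear equations (the radical axes):
-559.6 x − 332.8 y = -76090.96
-119.2 x + 54.0 y = 2813.21
Solving the 2×2 system: x ≈ 45.4, y ≈ 152.3 km.
Check against Site 1 (with the unrounded x, y): √((x − 122.8)²+(y − 166.7)²) = 78.73 ≈ 78.73 km. ✓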